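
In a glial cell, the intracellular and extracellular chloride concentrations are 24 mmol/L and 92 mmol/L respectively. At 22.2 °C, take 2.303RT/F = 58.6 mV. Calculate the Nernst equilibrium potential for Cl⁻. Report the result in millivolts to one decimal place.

E = (58.6/z) · log₁₀([Cl⁻]_out/[Cl⁻]_in) with z = -1.
For an anion, dividing by z = -1 reverses the sign.
= (58.6/-1) · log₁₀(92/24) = -58.60 · log₁₀(3.833)
= -58.60 · (0.5836) = -34.20 mV

-34.2 mV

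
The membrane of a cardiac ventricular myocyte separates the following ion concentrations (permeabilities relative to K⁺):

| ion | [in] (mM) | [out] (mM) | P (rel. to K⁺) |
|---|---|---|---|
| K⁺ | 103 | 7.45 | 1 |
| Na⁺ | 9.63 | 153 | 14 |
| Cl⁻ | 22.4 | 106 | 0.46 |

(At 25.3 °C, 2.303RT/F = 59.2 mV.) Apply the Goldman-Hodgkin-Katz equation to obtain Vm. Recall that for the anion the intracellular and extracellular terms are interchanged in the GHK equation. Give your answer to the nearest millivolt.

Vm = 59.2 · log₁₀[(Σ P·[cation]ₒ + Σ P·[anion]ᵢ) / (Σ P·[cation]ᵢ + Σ P·[anion]ₒ)]
Numerator = 1×7.45 + 14×153 + 0.46×22.4 = 2160
Denominator = 1×103 + 14×9.63 + 0.46×106 = 286.6
Vm = 59.2 · log₁₀(7.5363) = 59.2 × (0.8772) = 51.93 mV

52 mV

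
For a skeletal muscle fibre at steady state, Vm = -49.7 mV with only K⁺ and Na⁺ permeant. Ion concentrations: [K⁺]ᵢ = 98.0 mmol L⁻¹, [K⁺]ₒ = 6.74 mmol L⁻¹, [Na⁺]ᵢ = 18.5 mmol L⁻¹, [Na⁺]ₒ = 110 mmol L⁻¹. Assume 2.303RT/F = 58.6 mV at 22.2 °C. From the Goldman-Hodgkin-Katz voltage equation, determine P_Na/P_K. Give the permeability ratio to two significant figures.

0.067

Let α = P_Na/P_K. GHK: Vm = 58.6·log₁₀[(Kₒ + α·Naₒ)/(Kᵢ + α·Naᵢ)].
10^(Vm/58.6) = 10^(-49.7/58.6) = 0.14187
So 0.14187·(Kᵢ + α·Naᵢ) = Kₒ + α·Naₒ → α = (0.14187·98.0 − 6.74) / (110.0 − 0.14187·18.5)
α = (13.9 − 6.74) / (110.0 − 2.625) = 7.163/107.4 = 0.06671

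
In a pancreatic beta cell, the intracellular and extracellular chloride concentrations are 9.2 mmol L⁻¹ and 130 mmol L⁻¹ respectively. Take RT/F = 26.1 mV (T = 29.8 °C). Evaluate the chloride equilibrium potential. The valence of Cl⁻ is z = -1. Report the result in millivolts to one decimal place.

-69.1 mV

E = (26.1/z) · ln([Cl⁻]_out/[Cl⁻]_in) with z = -1.
For an anion, dividing by z = -1 reverses the sign.
= (26.1/-1) · ln(130/9.2) = -26.10 · ln(14.13)
= -26.10 · (2.6483) = -69.12 mV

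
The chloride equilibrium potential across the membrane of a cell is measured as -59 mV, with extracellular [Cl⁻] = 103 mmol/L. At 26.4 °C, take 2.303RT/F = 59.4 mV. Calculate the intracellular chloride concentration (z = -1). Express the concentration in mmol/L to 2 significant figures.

Nernst: E = (59.4/-1) · log₁₀([out]/[in]), so log₁₀([out]/[in]) = -59.0 × -1 / 59.4 = 0.9933.
[out]/[in] = 10^(0.9933) = 9.846.
[in] = 103 / 9.846 = 10.46 mmol/L.

10 mmol/L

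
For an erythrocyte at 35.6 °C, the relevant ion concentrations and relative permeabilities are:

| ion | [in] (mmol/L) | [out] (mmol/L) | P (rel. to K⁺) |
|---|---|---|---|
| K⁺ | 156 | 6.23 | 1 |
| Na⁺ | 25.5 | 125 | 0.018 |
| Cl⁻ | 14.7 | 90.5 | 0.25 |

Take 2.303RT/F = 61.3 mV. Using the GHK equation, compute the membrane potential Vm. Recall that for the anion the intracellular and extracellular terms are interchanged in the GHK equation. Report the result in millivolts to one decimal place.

-71.6 mV

Vm = 61.3 · log₁₀[(Σ P·[cation]ₒ + Σ P·[anion]ᵢ) / (Σ P·[cation]ᵢ + Σ P·[anion]ₒ)]
Numerator = 1×6.23 + 0.018×125 + 0.25×14.7 = 12.16
Denominator = 1×156 + 0.018×25.5 + 0.25×90.5 = 179.1
Vm = 61.3 · log₁₀(0.067873) = 61.3 × (-1.1683) = -71.62 mV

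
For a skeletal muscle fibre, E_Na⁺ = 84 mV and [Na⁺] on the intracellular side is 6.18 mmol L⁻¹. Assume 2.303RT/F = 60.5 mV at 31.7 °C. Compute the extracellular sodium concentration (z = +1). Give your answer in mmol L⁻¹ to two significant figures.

Nernst: E = (60.5/1) · log₁₀([out]/[in]), so log₁₀([out]/[in]) = 84.0 × 1 / 60.5 = 1.3884.
[out]/[in] = 10^(1.3884) = 24.46.
[out] = 24.46 × 6.18 = 151.2 mmol L⁻¹.

150 mmol L⁻¹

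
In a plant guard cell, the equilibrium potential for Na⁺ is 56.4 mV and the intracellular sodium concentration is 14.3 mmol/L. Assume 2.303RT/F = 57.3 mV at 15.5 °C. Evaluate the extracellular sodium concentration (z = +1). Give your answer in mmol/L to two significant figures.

140 mmol/L

Nernst: E = (57.3/1) · log₁₀([out]/[in]), so log₁₀([out]/[in]) = 56.4 × 1 / 57.3 = 0.9843.
[out]/[in] = 10^(0.9843) = 9.645.
[out] = 9.645 × 14.3 = 137.9 mmol/L.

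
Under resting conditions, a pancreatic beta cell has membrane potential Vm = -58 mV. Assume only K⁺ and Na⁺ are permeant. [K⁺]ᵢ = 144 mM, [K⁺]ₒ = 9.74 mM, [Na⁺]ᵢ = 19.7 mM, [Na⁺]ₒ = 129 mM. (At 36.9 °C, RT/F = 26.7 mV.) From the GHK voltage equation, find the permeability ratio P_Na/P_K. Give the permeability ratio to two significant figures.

Let α = P_Na/P_K. GHK: Vm = 26.7·ln[(Kₒ + α·Naₒ)/(Kᵢ + α·Naᵢ)].
e^(Vm/26.7) = e^(-58.0/26.7) = 0.11392
So 0.11392·(Kᵢ + α·Naᵢ) = Kₒ + α·Naₒ → α = (0.11392·144.0 − 9.74) / (129.0 − 0.11392·19.7)
α = (16.4 − 9.74) / (129.0 − 2.244) = 6.664/126.8 = 0.05257

0.053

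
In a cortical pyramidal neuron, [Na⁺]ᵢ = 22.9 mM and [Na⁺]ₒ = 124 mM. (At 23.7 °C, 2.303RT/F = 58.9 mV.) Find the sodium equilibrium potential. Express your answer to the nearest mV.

E = (58.9/z) · log₁₀([Na⁺]_out/[Na⁺]_in) with z = +1.
= (58.9/1) · log₁₀(124/22.9) = 58.90 · log₁₀(5.415)
= 58.90 · (0.7336) = 43.21 mV

43 mV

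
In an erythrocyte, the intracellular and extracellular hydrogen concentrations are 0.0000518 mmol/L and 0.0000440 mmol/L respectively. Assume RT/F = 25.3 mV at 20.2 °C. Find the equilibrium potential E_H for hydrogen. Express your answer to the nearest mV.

-4 mV

E = (25.3/z) · ln([H⁺]_out/[H⁺]_in) with z = +1.
= (25.3/1) · ln(0.0000440/0.0000518) = 25.30 · ln(0.8494)
= 25.30 · (-0.1632) = -4.13 mV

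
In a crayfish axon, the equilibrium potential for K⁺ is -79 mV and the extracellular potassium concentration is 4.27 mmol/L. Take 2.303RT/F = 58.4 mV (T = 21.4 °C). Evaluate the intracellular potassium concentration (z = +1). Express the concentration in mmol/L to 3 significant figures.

Nernst: E = (58.4/1) · log₁₀([out]/[in]), so log₁₀([out]/[in]) = -79.0 × 1 / 58.4 = -1.3527.
[out]/[in] = 10^(-1.3527) = 0.04439.
[in] = 4.27 / 0.04439 = 96.2 mmol/L.

96.2 mmol/L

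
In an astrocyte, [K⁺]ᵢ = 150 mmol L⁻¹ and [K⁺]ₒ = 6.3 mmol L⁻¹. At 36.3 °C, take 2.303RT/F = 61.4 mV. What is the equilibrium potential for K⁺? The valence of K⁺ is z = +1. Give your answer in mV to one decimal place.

E = (61.4/z) · log₁₀([K⁺]_out/[K⁺]_in) with z = +1.
= (61.4/1) · log₁₀(6.3/150) = 61.40 · log₁₀(0.042)
= 61.40 · (-1.3768) = -84.53 mV

-84.5 mV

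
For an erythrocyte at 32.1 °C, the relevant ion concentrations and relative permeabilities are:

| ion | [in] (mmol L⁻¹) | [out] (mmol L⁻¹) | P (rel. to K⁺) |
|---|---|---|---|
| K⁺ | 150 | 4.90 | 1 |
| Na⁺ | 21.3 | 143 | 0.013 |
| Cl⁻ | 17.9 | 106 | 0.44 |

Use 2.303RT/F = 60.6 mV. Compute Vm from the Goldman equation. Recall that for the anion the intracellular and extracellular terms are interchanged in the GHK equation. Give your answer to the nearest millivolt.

Vm = 60.6 · log₁₀[(Σ P·[cation]ₒ + Σ P·[anion]ᵢ) / (Σ P·[cation]ᵢ + Σ P·[anion]ₒ)]
Numerator = 1×4.90 + 0.013×143 + 0.44×17.9 = 14.63
Denominator = 1×150 + 0.013×21.3 + 0.44×106 = 196.9
Vm = 60.6 · log₁₀(0.074321) = 60.6 × (-1.1289) = -68.41 mV

-68 mV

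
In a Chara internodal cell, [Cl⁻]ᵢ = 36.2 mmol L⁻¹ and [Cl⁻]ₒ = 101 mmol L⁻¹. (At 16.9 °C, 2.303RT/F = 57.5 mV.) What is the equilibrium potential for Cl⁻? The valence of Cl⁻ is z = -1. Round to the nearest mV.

-26 mV

E = (57.5/z) · log₁₀([Cl⁻]_out/[Cl⁻]_in) with z = -1.
For an anion, dividing by z = -1 reverses the sign.
= (57.5/-1) · log₁₀(101/36.2) = -57.50 · log₁₀(2.79)
= -57.50 · (0.4456) = -25.62 mV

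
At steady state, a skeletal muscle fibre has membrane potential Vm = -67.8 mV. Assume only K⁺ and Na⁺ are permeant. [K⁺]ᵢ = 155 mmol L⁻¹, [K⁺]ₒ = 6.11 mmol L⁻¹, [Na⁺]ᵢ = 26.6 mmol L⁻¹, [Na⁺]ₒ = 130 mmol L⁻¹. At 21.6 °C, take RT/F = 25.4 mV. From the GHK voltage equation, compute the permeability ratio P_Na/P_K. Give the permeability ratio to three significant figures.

0.0361

Let α = P_Na/P_K. GHK: Vm = 25.4·ln[(Kₒ + α·Naₒ)/(Kᵢ + α·Naᵢ)].
e^(Vm/25.4) = e^(-67.8/25.4) = 0.069301
So 0.069301·(Kᵢ + α·Naᵢ) = Kₒ + α·Naₒ → α = (0.069301·155.0 − 6.11) / (130.0 − 0.069301·26.6)
α = (10.74 − 6.11) / (130.0 − 1.843) = 4.632/128.2 = 0.03614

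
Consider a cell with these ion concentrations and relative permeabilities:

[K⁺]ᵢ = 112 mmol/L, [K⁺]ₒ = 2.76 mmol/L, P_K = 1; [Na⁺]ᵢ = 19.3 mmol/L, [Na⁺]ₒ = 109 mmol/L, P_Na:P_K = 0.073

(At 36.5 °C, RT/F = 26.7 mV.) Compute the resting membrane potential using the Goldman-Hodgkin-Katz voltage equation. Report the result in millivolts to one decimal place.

Vm = 26.7 · ln[(Σ P·[cation]ₒ + Σ P·[anion]ᵢ) / (Σ P·[cation]ᵢ + Σ P·[anion]ₒ)]
Numerator = 1×2.76 + 0.073×109 = 10.72
Denominator = 1×112 + 0.073×19.3 = 113.4
Vm = 26.7 · ln(0.094499) = 26.7 × (-2.3592) = -62.99 mV

-63.0 mV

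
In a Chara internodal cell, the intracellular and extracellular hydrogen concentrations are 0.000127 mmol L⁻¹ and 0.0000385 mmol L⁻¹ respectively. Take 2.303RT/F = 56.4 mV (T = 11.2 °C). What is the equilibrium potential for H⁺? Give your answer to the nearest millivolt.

E = (56.4/z) · log₁₀([H⁺]_out/[H⁺]_in) with z = +1.
= (56.4/1) · log₁₀(0.0000385/0.000127) = 56.40 · log₁₀(0.3031)
= 56.40 · (-0.5183) = -29.23 mV

-29 mV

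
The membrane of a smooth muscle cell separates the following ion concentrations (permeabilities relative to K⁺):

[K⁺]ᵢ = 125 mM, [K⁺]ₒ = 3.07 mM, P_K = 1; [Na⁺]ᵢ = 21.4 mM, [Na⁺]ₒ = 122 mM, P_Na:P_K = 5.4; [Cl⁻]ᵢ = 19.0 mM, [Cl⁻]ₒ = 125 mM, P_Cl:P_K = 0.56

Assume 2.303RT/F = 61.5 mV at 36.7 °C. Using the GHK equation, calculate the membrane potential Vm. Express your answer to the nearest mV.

Vm = 61.5 · log₁₀[(Σ P·[cation]ₒ + Σ P·[anion]ᵢ) / (Σ P·[cation]ᵢ + Σ P·[anion]ₒ)]
Numerator = 1×3.07 + 5.4×122 + 0.56×19.0 = 672.5
Denominator = 1×125 + 5.4×21.4 + 0.56×125 = 310.6
Vm = 61.5 · log₁₀(2.1655) = 61.5 × (0.3356) = 20.64 mV

21 mV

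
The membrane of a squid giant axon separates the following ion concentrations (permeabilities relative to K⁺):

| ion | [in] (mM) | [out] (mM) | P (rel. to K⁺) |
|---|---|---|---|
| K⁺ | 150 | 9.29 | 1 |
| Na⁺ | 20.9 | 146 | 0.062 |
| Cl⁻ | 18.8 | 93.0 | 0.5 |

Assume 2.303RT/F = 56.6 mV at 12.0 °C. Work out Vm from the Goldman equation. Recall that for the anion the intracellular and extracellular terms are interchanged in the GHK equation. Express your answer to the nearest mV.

-48 mV

Vm = 56.6 · log₁₀[(Σ P·[cation]ₒ + Σ P·[anion]ᵢ) / (Σ P·[cation]ᵢ + Σ P·[anion]ₒ)]
Numerator = 1×9.29 + 0.062×146 + 0.5×18.8 = 27.74
Denominator = 1×150 + 0.062×20.9 + 0.5×93.0 = 197.8
Vm = 56.6 · log₁₀(0.14026) = 56.6 × (-0.8531) = -48.28 mV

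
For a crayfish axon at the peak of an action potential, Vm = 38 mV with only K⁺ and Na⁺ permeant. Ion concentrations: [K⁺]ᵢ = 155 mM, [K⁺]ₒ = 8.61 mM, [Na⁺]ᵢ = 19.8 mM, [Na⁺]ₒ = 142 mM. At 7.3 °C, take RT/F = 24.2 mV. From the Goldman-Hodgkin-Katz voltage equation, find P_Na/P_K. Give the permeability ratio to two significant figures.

16

Let α = P_Na/P_K. GHK: Vm = 24.2·ln[(Kₒ + α·Naₒ)/(Kᵢ + α·Naᵢ)].
e^(Vm/24.2) = e^(38.0/24.2) = 4.8078
So 4.8078·(Kᵢ + α·Naᵢ) = Kₒ + α·Naₒ → α = (4.8078·155.0 − 8.61) / (142.0 − 4.8078·19.8)
α = (745.2 − 8.61) / (142.0 − 95.2) = 736.6/46.8 = 15.74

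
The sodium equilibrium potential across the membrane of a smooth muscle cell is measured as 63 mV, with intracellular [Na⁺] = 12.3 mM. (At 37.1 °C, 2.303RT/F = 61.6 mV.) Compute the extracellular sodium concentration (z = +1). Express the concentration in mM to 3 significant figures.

Nernst: E = (61.6/1) · log₁₀([out]/[in]), so log₁₀([out]/[in]) = 63.0 × 1 / 61.6 = 1.0227.
[out]/[in] = 10^(1.0227) = 10.54.
[out] = 10.54 × 12.3 = 129.6 mM.

130 mM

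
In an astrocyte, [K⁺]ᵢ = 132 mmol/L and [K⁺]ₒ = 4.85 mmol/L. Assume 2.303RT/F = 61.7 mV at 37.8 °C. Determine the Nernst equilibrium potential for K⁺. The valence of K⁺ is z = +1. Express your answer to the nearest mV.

-89 mV

E = (61.7/z) · log₁₀([K⁺]_out/[K⁺]_in) with z = +1.
= (61.7/1) · log₁₀(4.85/132) = 61.70 · log₁₀(0.03674)
= 61.70 · (-1.4348) = -88.53 mV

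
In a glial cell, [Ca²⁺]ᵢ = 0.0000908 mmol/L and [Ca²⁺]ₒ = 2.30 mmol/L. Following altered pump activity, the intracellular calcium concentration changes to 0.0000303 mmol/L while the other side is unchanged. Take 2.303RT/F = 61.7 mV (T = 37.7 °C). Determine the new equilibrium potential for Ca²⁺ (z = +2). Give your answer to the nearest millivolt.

After the shift: [Ca²⁺]_out = 2.30, [Ca²⁺]_in = 0.0000303 mmol/L.
E_new = (61.7/2)·log₁₀(2.30/0.0000303) = 30.85 · (4.8803) = 150.56 mV

151 mV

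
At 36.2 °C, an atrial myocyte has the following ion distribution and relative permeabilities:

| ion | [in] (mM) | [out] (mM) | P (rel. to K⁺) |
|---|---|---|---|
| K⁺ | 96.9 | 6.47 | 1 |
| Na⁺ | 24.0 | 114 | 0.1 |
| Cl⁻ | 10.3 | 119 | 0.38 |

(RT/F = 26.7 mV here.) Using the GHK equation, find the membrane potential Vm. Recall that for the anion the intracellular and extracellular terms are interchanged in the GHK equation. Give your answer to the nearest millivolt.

Vm = 26.7 · ln[(Σ P·[cation]ₒ + Σ P·[anion]ᵢ) / (Σ P·[cation]ᵢ + Σ P·[anion]ₒ)]
Numerator = 1×6.47 + 0.1×114 + 0.38×10.3 = 21.78
Denominator = 1×96.9 + 0.1×24.0 + 0.38×119 = 144.5
Vm = 26.7 · ln(0.15073) = 26.7 × (-1.8922) = -50.52 mV

-51 mV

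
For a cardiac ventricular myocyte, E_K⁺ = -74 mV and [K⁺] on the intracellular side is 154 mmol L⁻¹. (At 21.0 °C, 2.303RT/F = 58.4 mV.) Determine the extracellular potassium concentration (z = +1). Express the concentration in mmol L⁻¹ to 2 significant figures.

8.3 mmol L⁻¹

Nernst: E = (58.4/1) · log₁₀([out]/[in]), so log₁₀([out]/[in]) = -74.0 × 1 / 58.4 = -1.2671.
[out]/[in] = 10^(-1.2671) = 0.05406.
[out] = 0.05406 × 154 = 8.325 mmol L⁻¹.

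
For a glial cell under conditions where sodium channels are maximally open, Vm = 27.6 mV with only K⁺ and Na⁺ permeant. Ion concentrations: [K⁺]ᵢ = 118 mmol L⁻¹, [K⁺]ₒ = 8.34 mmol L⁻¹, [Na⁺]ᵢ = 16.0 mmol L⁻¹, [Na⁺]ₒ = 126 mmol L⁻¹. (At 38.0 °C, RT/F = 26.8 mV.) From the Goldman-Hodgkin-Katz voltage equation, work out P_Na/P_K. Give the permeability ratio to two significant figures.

Let α = P_Na/P_K. GHK: Vm = 26.8·ln[(Kₒ + α·Naₒ)/(Kᵢ + α·Naᵢ)].
e^(Vm/26.8) = e^(27.6/26.8) = 2.8006
So 2.8006·(Kᵢ + α·Naᵢ) = Kₒ + α·Naₒ → α = (2.8006·118.0 − 8.34) / (126.0 − 2.8006·16.0)
α = (330.5 − 8.34) / (126.0 − 44.81) = 322.1/81.19 = 3.968

4.0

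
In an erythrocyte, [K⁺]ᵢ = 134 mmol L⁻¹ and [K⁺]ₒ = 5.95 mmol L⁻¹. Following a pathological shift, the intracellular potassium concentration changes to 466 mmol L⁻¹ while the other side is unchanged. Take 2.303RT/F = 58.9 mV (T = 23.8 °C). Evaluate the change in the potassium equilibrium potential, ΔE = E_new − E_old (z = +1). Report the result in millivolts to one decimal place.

E_old = (58.9/1)·log₁₀(5.95/134) = -79.67 mV
E_new = (58.9/1)·log₁₀(5.95/466) = -111.55 mV
ΔE = -111.55 − (-79.67) = -31.88 mV

-31.9 mV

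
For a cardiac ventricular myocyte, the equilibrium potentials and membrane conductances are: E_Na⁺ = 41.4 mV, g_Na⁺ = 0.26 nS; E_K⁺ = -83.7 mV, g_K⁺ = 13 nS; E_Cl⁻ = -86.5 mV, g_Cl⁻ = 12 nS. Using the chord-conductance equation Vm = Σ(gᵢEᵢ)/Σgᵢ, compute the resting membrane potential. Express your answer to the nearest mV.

-84 mV

Σ gᵢEᵢ = 0.26·(41.4) + 13·(-83.7) + 12·(-86.5) = -2115.34
Σ gᵢ = 0.26 + 13 + 12 = 25.26
Vm = -2115.34 / 25.26 = -83.74 mV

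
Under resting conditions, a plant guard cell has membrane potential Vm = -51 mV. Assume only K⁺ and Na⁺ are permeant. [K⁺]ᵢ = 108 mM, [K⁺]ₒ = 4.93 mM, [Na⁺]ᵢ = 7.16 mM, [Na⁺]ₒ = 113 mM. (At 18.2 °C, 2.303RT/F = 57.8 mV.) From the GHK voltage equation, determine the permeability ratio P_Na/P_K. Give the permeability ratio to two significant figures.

Let α = P_Na/P_K. GHK: Vm = 57.8·log₁₀[(Kₒ + α·Naₒ)/(Kᵢ + α·Naᵢ)].
10^(Vm/57.8) = 10^(-51.0/57.8) = 0.13111
So 0.13111·(Kᵢ + α·Naᵢ) = Kₒ + α·Naₒ → α = (0.13111·108.0 − 4.93) / (113.0 − 0.13111·7.16)
α = (14.16 − 4.93) / (113.0 − 0.9388) = 9.23/112.1 = 0.08237

0.082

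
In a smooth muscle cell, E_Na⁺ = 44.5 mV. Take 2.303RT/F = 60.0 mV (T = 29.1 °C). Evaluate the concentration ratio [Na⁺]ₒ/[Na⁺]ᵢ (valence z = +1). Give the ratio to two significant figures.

log₁₀([out]/[in]) = E·z/(60.0) = 44.5 × 1 / 60.0 = 0.7417
[out]/[in] = 10^(0.7417) = 5.517

5.5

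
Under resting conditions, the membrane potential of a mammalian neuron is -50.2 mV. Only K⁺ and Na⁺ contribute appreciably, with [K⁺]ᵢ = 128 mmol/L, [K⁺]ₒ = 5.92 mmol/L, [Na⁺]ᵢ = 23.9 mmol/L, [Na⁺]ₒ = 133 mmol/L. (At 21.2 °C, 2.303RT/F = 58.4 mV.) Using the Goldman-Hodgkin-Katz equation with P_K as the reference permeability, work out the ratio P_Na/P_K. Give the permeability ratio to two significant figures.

Let α = P_Na/P_K. GHK: Vm = 58.4·log₁₀[(Kₒ + α·Naₒ)/(Kᵢ + α·Naᵢ)].
10^(Vm/58.4) = 10^(-50.2/58.4) = 0.13817
So 0.13817·(Kᵢ + α·Naᵢ) = Kₒ + α·Naₒ → α = (0.13817·128.0 − 5.92) / (133.0 − 0.13817·23.9)
α = (17.69 − 5.92) / (133.0 − 3.302) = 11.77/129.7 = 0.09072

0.091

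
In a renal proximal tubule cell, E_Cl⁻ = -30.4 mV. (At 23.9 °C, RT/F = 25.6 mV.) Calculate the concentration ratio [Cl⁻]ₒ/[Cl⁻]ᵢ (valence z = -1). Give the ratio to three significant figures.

3.28

ln([out]/[in]) = E·z/(25.6) = -30.4 × -1 / 25.6 = 1.1875
[out]/[in] = e^(1.1875) = 3.279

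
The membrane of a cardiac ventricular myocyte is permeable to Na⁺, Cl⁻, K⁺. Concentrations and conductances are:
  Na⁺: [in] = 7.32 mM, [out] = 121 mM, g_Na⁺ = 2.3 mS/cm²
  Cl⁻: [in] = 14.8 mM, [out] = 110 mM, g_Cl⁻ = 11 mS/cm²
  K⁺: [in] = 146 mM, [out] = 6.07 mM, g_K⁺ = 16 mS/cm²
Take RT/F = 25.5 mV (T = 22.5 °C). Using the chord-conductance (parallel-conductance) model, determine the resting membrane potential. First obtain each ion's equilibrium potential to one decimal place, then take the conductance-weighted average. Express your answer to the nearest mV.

-58 mV

E_Na⁺ = (25.5/1)·ln(121/7.32) = 71.5 mV
E_Cl⁻ = (25.5/-1)·ln(110/14.8) = -51.1 mV
E_K⁺ = (25.5/1)·ln(6.07/146) = -81.1 mV
Vm = (Σ gᵢEᵢ)/(Σ gᵢ) = (2.3·71.5 + 11·-51.1 + 16·-81.1) / (2.3 + 11 + 16)
= -1695.25 / 29.3 = -57.86 mV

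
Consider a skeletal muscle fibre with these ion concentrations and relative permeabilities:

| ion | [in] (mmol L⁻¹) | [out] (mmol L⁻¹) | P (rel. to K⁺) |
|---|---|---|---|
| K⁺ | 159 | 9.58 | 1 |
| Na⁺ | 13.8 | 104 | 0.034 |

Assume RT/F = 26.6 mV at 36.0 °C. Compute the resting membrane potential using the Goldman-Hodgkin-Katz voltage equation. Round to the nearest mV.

Vm = 26.6 · ln[(Σ P·[cation]ₒ + Σ P·[anion]ᵢ) / (Σ P·[cation]ᵢ + Σ P·[anion]ₒ)]
Numerator = 1×9.58 + 0.034×104 = 13.12
Denominator = 1×159 + 0.034×13.8 = 159.5
Vm = 26.6 · ln(0.082248) = 26.6 × (-2.4980) = -66.45 mV

-66 mV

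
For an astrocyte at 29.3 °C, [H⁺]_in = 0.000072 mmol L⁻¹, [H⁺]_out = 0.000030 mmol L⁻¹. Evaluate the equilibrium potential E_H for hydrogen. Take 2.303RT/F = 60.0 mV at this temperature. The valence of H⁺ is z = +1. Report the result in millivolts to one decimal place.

-22.8 mV

E = (60.0/z) · log₁₀([H⁺]_out/[H⁺]_in) with z = +1.
= (60.0/1) · log₁₀(0.000030/0.000072) = 60.00 · log₁₀(0.4167)
= 60.00 · (-0.3802) = -22.81 mV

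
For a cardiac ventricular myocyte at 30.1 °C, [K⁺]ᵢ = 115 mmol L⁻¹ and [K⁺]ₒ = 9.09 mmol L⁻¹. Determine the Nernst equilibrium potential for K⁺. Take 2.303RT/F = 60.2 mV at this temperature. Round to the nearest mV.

-66 mV

E = (60.2/z) · log₁₀([K⁺]_out/[K⁺]_in) with z = +1.
= (60.2/1) · log₁₀(9.09/115) = 60.20 · log₁₀(0.07904)
= 60.20 · (-1.1021) = -66.35 mV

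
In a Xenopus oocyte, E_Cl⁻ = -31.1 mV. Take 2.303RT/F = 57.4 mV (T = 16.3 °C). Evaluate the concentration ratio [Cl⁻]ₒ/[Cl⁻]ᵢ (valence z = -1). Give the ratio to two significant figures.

3.5

log₁₀([out]/[in]) = E·z/(57.4) = -31.1 × -1 / 57.4 = 0.5418
[out]/[in] = 10^(0.5418) = 3.482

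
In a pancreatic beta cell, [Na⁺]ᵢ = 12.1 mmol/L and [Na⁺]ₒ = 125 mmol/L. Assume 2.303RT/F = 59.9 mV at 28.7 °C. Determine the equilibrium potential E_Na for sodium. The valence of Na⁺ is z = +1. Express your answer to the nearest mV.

E = (59.9/z) · log₁₀([Na⁺]_out/[Na⁺]_in) with z = +1.
= (59.9/1) · log₁₀(125/12.1) = 59.90 · log₁₀(10.33)
= 59.90 · (1.0141) = 60.75 mV

61 mV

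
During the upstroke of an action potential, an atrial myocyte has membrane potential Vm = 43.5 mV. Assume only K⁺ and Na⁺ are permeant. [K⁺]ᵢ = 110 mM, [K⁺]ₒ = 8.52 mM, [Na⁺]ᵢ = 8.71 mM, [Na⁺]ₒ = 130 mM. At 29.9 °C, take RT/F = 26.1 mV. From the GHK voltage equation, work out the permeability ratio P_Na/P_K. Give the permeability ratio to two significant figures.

Let α = P_Na/P_K. GHK: Vm = 26.1·ln[(Kₒ + α·Naₒ)/(Kᵢ + α·Naᵢ)].
e^(Vm/26.1) = e^(43.5/26.1) = 5.2945
So 5.2945·(Kᵢ + α·Naᵢ) = Kₒ + α·Naₒ → α = (5.2945·110.0 − 8.52) / (130.0 − 5.2945·8.71)
α = (582.4 − 8.52) / (130.0 − 46.12) = 573.9/83.88 = 6.841

6.8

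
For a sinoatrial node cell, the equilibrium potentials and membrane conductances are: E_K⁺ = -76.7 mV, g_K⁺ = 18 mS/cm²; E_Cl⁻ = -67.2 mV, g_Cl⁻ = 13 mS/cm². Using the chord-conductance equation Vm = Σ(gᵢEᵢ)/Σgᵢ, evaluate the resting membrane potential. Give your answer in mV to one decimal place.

Σ gᵢEᵢ = 18·(-76.7) + 13·(-67.2) = -2254.20
Σ gᵢ = 18 + 13 = 31
Vm = -2254.20 / 31 = -72.72 mV

-72.7 mV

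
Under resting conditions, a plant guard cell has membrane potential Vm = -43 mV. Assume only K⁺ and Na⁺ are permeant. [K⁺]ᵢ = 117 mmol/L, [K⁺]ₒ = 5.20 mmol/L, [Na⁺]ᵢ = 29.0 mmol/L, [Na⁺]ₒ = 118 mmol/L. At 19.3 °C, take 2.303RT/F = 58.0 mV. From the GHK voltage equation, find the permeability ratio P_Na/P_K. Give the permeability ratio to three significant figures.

0.142

Let α = P_Na/P_K. GHK: Vm = 58.0·log₁₀[(Kₒ + α·Naₒ)/(Kᵢ + α·Naᵢ)].
10^(Vm/58.0) = 10^(-43.0/58.0) = 0.18139
So 0.18139·(Kᵢ + α·Naᵢ) = Kₒ + α·Naₒ → α = (0.18139·117.0 − 5.2) / (118.0 − 0.18139·29.0)
α = (21.22 − 5.2) / (118.0 − 5.26) = 16.02/112.7 = 0.1421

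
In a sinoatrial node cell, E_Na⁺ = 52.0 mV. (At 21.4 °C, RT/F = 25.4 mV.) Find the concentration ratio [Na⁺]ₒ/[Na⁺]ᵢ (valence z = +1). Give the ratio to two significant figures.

7.7

ln([out]/[in]) = E·z/(25.4) = 52.0 × 1 / 25.4 = 2.0472
[out]/[in] = e^(2.0472) = 7.747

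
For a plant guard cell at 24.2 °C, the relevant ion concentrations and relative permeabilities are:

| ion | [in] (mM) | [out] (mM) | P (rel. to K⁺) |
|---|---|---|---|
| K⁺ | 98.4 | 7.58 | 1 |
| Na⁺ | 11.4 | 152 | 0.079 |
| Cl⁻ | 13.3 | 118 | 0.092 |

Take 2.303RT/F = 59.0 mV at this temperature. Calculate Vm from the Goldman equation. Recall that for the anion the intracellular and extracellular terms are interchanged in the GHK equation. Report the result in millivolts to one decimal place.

Vm = 59.0 · log₁₀[(Σ P·[cation]ₒ + Σ P·[anion]ᵢ) / (Σ P·[cation]ᵢ + Σ P·[anion]ₒ)]
Numerator = 1×7.58 + 0.079×152 + 0.092×13.3 = 20.81
Denominator = 1×98.4 + 0.079×11.4 + 0.092×118 = 110.2
Vm = 59.0 · log₁₀(0.18893) = 59.0 × (-0.7237) = -42.70 mV

-42.7 mV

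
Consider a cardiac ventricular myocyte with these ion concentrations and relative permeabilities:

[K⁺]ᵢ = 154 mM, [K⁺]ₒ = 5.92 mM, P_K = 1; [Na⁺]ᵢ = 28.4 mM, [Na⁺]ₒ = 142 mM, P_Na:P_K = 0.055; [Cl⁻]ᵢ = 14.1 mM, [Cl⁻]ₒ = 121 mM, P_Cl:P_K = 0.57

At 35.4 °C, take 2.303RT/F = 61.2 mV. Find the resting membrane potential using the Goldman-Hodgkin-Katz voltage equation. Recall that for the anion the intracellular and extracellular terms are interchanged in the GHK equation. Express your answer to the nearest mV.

Vm = 61.2 · log₁₀[(Σ P·[cation]ₒ + Σ P·[anion]ᵢ) / (Σ P·[cation]ᵢ + Σ P·[anion]ₒ)]
Numerator = 1×5.92 + 0.055×142 + 0.57×14.1 = 21.77
Denominator = 1×154 + 0.055×28.4 + 0.57×121 = 224.5
Vm = 61.2 · log₁₀(0.096944) = 61.2 × (-1.0135) = -62.02 mV

-62 mV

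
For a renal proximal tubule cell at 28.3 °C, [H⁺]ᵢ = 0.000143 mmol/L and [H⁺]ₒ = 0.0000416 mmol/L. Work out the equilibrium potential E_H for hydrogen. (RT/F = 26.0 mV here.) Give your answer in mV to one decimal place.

-32.1 mV

E = (26.0/z) · ln([H⁺]_out/[H⁺]_in) with z = +1.
= (26.0/1) · ln(0.0000416/0.000143) = 26.00 · ln(0.2909)
= 26.00 · (-1.2347) = -32.10 mV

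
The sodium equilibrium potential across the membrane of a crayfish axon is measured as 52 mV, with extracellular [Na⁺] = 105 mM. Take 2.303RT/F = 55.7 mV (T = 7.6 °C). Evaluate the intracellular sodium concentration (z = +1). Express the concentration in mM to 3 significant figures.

12.2 mM

Nernst: E = (55.7/1) · log₁₀([out]/[in]), so log₁₀([out]/[in]) = 52.0 × 1 / 55.7 = 0.9336.
[out]/[in] = 10^(0.9336) = 8.582.
[in] = 105 / 8.582 = 12.24 mM.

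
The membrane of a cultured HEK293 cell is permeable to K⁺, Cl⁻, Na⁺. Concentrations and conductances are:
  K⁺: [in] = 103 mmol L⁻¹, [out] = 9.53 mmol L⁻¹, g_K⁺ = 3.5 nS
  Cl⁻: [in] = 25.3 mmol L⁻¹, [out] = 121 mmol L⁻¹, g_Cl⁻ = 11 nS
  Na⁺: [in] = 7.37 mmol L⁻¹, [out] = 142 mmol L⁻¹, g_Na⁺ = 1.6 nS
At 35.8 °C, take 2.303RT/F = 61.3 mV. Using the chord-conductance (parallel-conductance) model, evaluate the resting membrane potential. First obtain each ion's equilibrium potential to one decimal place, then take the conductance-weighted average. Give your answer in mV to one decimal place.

E_K⁺ = (61.3/1)·log₁₀(9.53/103) = -63.4 mV
E_Cl⁻ = (61.3/-1)·log₁₀(121/25.3) = -41.7 mV
E_Na⁺ = (61.3/1)·log₁₀(142/7.37) = 78.8 mV
Vm = (Σ gᵢEᵢ)/(Σ gᵢ) = (3.5·-63.4 + 11·-41.7 + 1.6·78.8) / (3.5 + 11 + 1.6)
= -554.52 / 16.1 = -34.44 mV

-34.4 mV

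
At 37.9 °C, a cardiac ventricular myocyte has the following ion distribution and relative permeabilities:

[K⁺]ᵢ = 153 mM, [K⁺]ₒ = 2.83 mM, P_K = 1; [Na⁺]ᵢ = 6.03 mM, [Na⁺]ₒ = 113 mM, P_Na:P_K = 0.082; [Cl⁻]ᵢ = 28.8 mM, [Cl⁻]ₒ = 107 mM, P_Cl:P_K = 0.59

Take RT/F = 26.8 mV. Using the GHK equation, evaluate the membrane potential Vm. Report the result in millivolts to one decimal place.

-53.8 mV

Vm = 26.8 · ln[(Σ P·[cation]ₒ + Σ P·[anion]ᵢ) / (Σ P·[cation]ᵢ + Σ P·[anion]ₒ)]
Numerator = 1×2.83 + 0.082×113 + 0.59×28.8 = 29.09
Denominator = 1×153 + 0.082×6.03 + 0.59×107 = 216.6
Vm = 26.8 · ln(0.13428) = 26.8 × (-2.0078) = -53.81 mV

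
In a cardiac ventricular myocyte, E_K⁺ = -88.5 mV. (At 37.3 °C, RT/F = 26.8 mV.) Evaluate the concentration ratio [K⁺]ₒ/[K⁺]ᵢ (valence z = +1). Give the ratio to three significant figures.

ln([out]/[in]) = E·z/(26.8) = -88.5 × 1 / 26.8 = -3.3022
[out]/[in] = e^(-3.3022) = 0.0368

0.0368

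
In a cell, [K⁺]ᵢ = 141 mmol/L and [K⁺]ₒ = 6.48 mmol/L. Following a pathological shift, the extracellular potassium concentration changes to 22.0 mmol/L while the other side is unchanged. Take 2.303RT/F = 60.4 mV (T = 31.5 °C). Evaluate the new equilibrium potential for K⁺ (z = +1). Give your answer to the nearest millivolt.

After the shift: [K⁺]_out = 22.0, [K⁺]_in = 141 mmol/L.
E_new = (60.4/1)·log₁₀(22.0/141) = 60.40 · (-0.8068) = -48.73 mV

-49 mV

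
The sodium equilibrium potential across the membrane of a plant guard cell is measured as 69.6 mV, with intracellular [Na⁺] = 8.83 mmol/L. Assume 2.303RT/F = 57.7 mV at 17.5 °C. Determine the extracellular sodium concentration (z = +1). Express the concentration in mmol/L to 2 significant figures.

Nernst: E = (57.7/1) · log₁₀([out]/[in]), so log₁₀([out]/[in]) = 69.6 × 1 / 57.7 = 1.2062.
[out]/[in] = 10^(1.2062) = 16.08.
[out] = 16.08 × 8.83 = 142 mmol/L.

140 mmol/L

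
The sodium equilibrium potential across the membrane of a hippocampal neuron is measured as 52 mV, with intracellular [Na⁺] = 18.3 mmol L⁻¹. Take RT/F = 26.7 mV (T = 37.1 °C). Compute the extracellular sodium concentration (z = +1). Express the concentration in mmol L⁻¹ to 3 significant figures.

128 mmol L⁻¹

Nernst: E = (26.7/1) · ln([out]/[in]), so ln([out]/[in]) = 52.0 × 1 / 26.7 = 1.9476.
[out]/[in] = e^(1.9476) = 7.012.
[out] = 7.012 × 18.3 = 128.3 mmol L⁻¹.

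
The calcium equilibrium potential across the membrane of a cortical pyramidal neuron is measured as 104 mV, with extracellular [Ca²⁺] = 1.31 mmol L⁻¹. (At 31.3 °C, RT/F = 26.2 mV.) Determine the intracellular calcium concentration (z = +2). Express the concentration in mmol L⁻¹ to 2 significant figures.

Nernst: E = (26.2/2) · ln([out]/[in]), so ln([out]/[in]) = 104.0 × 2 / 26.2 = 7.9389.
[out]/[in] = e^(7.9389) = 2804.
[in] = 1.31 / 2804 = 0.0004671 mmol L⁻¹.

0.00047 mmol L⁻¹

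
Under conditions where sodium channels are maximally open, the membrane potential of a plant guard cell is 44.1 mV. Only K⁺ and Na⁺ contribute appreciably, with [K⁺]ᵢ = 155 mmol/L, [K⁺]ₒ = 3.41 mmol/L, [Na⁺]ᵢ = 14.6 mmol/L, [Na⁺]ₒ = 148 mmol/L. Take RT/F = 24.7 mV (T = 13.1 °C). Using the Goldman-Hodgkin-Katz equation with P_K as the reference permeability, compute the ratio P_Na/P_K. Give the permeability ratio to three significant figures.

Let α = P_Na/P_K. GHK: Vm = 24.7·ln[(Kₒ + α·Naₒ)/(Kᵢ + α·Naᵢ)].
e^(Vm/24.7) = e^(44.1/24.7) = 5.9621
So 5.9621·(Kᵢ + α·Naᵢ) = Kₒ + α·Naₒ → α = (5.9621·155.0 − 3.41) / (148.0 − 5.9621·14.6)
α = (924.1 − 3.41) / (148.0 − 87.05) = 920.7/60.95 = 15.11

15.1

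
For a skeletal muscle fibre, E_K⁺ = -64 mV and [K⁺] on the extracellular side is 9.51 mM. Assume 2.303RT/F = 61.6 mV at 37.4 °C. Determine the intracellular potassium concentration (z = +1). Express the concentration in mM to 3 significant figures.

104 mM

Nernst: E = (61.6/1) · log₁₀([out]/[in]), so log₁₀([out]/[in]) = -64.0 × 1 / 61.6 = -1.0390.
[out]/[in] = 10^(-1.0390) = 0.09142.
[in] = 9.51 / 0.09142 = 104 mM.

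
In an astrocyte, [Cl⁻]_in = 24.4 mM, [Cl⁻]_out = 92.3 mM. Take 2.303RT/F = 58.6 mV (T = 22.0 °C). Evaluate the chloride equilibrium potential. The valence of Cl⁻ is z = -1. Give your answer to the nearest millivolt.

E = (58.6/z) · log₁₀([Cl⁻]_out/[Cl⁻]_in) with z = -1.
For an anion, dividing by z = -1 reverses the sign.
= (58.6/-1) · log₁₀(92.3/24.4) = -58.60 · log₁₀(3.783)
= -58.60 · (0.5778) = -33.86 mV

-34 mV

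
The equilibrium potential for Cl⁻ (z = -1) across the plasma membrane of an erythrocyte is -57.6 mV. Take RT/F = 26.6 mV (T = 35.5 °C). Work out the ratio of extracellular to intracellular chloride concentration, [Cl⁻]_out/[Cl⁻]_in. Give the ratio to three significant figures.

8.72

ln([out]/[in]) = E·z/(26.6) = -57.6 × -1 / 26.6 = 2.1654
[out]/[in] = e^(2.1654) = 8.718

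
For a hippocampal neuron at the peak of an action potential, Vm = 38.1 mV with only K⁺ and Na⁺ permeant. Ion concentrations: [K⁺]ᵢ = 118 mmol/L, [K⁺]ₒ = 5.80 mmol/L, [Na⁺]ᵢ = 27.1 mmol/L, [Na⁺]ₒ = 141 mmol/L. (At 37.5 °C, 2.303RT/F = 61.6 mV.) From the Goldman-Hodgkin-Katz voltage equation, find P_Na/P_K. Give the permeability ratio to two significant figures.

Let α = P_Na/P_K. GHK: Vm = 61.6·log₁₀[(Kₒ + α·Naₒ)/(Kᵢ + α·Naᵢ)].
10^(Vm/61.6) = 10^(38.1/61.6) = 4.1544
So 4.1544·(Kᵢ + α·Naᵢ) = Kₒ + α·Naₒ → α = (4.1544·118.0 − 5.8) / (141.0 − 4.1544·27.1)
α = (490.2 − 5.8) / (141.0 − 112.6) = 484.4/28.42 = 17.05

17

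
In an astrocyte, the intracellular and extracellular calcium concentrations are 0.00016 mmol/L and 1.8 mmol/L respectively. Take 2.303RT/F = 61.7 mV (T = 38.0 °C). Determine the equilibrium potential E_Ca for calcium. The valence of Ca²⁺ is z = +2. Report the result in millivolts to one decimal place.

E = (61.7/z) · log₁₀([Ca²⁺]_out/[Ca²⁺]_in) with z = +2.
= (61.7/2) · log₁₀(1.8/0.00016) = 30.85 · log₁₀(1.125e+04)
= 30.85 · (4.0512) = 124.98 mV

125.0 mV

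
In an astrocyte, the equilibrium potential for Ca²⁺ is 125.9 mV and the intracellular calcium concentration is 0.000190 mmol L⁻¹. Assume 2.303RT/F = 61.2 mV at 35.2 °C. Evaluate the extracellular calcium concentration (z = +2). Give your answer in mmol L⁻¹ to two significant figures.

Nernst: E = (61.2/2) · log₁₀([out]/[in]), so log₁₀([out]/[in]) = 125.9 × 2 / 61.2 = 4.1144.
[out]/[in] = 10^(4.1144) = 1.301e+04.
[out] = 1.301e+04 × 0.000190 = 2.472 mmol L⁻¹.

2.5 mmol L⁻¹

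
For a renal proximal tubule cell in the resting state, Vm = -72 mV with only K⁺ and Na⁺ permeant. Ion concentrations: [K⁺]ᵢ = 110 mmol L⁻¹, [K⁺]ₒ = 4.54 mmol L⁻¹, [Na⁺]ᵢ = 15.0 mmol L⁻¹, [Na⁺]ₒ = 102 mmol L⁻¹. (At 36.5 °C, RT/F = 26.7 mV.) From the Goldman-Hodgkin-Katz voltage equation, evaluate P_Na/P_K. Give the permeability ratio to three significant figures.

Let α = P_Na/P_K. GHK: Vm = 26.7·ln[(Kₒ + α·Naₒ)/(Kᵢ + α·Naᵢ)].
e^(Vm/26.7) = e^(-72.0/26.7) = 0.067432
So 0.067432·(Kᵢ + α·Naᵢ) = Kₒ + α·Naₒ → α = (0.067432·110.0 − 4.54) / (102.0 − 0.067432·15.0)
α = (7.418 − 4.54) / (102.0 − 1.011) = 2.878/101 = 0.02849

0.0285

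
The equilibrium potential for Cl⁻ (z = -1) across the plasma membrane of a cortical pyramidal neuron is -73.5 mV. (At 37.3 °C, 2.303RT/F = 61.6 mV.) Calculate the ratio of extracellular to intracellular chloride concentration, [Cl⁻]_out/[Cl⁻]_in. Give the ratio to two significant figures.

log₁₀([out]/[in]) = E·z/(61.6) = -73.5 × -1 / 61.6 = 1.1932
[out]/[in] = 10^(1.1932) = 15.6

16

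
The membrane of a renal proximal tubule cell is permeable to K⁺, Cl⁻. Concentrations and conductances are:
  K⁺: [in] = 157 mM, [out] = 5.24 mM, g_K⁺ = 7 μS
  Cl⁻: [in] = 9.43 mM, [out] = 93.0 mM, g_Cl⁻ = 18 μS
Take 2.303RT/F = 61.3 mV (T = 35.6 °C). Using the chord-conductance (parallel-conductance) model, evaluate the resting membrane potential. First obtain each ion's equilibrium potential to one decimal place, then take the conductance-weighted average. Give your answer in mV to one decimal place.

-69.2 mV

E_K⁺ = (61.3/1)·log₁₀(5.24/157) = -90.5 mV
E_Cl⁻ = (61.3/-1)·log₁₀(93.0/9.43) = -60.9 mV
Vm = (Σ gᵢEᵢ)/(Σ gᵢ) = (7·-90.5 + 18·-60.9) / (7 + 18)
= -1729.70 / 25 = -69.19 mV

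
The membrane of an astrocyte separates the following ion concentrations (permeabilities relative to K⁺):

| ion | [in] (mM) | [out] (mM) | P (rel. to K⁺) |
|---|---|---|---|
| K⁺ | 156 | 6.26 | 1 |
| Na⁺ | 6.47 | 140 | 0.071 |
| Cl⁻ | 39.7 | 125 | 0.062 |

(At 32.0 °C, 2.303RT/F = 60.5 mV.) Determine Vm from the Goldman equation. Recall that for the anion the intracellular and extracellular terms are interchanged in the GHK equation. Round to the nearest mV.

-57 mV

Vm = 60.5 · log₁₀[(Σ P·[cation]ₒ + Σ P·[anion]ᵢ) / (Σ P·[cation]ᵢ + Σ P·[anion]ₒ)]
Numerator = 1×6.26 + 0.071×140 + 0.062×39.7 = 18.66
Denominator = 1×156 + 0.071×6.47 + 0.062×125 = 164.2
Vm = 60.5 · log₁₀(0.11364) = 60.5 × (-0.9445) = -57.14 mV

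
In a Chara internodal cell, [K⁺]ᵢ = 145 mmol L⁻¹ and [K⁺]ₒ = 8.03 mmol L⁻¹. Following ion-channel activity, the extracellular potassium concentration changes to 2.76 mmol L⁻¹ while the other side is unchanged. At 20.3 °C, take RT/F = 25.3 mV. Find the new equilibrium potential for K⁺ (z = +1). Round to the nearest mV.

After the shift: [K⁺]_out = 2.76, [K⁺]_in = 145 mmol L⁻¹.
E_new = (25.3/1)·ln(2.76/145) = 25.30 · (-3.9615) = -100.23 mV

-100 mV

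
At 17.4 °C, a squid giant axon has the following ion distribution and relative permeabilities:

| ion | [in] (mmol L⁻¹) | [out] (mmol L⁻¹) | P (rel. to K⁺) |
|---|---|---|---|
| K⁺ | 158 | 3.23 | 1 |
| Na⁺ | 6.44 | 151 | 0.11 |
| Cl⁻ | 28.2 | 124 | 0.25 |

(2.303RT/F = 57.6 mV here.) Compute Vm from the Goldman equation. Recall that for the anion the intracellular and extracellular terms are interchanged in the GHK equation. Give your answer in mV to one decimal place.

-48.9 mV

Vm = 57.6 · log₁₀[(Σ P·[cation]ₒ + Σ P·[anion]ᵢ) / (Σ P·[cation]ᵢ + Σ P·[anion]ₒ)]
Numerator = 1×3.23 + 0.11×151 + 0.25×28.2 = 26.89
Denominator = 1×158 + 0.11×6.44 + 0.25×124 = 189.7
Vm = 57.6 · log₁₀(0.14174) = 57.6 × (-0.8485) = -48.87 mV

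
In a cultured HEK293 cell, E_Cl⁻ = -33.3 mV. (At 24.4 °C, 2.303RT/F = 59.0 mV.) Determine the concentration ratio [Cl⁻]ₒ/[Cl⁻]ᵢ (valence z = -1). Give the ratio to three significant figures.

log₁₀([out]/[in]) = E·z/(59.0) = -33.3 × -1 / 59.0 = 0.5644
[out]/[in] = 10^(0.5644) = 3.668

3.67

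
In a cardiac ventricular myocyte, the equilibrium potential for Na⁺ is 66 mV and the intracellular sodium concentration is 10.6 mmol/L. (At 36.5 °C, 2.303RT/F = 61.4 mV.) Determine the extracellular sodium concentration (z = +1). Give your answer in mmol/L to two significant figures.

130 mmol/L

Nernst: E = (61.4/1) · log₁₀([out]/[in]), so log₁₀([out]/[in]) = 66.0 × 1 / 61.4 = 1.0749.
[out]/[in] = 10^(1.0749) = 11.88.
[out] = 11.88 × 10.6 = 126 mmol/L.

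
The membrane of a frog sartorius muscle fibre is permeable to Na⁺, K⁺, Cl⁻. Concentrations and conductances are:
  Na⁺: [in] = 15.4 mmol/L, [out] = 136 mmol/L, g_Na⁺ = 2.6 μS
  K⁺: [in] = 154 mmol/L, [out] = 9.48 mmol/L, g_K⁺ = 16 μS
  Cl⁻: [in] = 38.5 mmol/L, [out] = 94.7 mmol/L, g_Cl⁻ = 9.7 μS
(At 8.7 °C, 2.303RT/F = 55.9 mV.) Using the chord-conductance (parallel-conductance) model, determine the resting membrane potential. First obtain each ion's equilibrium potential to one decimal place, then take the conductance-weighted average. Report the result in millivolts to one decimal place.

E_Na⁺ = (55.9/1)·log₁₀(136/15.4) = 52.9 mV
E_K⁺ = (55.9/1)·log₁₀(9.48/154) = -67.7 mV
E_Cl⁻ = (55.9/-1)·log₁₀(94.7/38.5) = -21.9 mV
Vm = (Σ gᵢEᵢ)/(Σ gᵢ) = (2.6·52.9 + 16·-67.7 + 9.7·-21.9) / (2.6 + 16 + 9.7)
= -1158.09 / 28.3 = -40.92 mV

-40.9 mV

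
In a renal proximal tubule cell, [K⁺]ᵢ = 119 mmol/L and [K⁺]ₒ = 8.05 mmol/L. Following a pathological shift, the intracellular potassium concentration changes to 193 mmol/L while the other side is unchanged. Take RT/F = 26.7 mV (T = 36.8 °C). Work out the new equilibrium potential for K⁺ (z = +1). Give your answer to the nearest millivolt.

-85 mV

After the shift: [K⁺]_out = 8.05, [K⁺]_in = 193 mmol/L.
E_new = (26.7/1)·ln(8.05/193) = 26.70 · (-3.1770) = -84.83 mV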